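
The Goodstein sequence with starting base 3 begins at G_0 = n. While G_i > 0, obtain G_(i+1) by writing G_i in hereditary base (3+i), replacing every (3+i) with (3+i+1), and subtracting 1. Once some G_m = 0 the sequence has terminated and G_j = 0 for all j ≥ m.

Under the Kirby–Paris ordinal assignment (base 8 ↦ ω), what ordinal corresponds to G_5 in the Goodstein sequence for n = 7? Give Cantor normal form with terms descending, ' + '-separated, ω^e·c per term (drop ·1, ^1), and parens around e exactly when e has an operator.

ω + 1

[0] 7 ≡ 2·3 + 1 (base 3). Lift 4: 9. −1: 8.
[1] 8 ≡ 2·4 (base 4). Lift 5: 10. −1: 9.
[2] 9 ≡ 5 + 4 (base 5). Lift 6: 10. −1: 9.
[3] 9 ≡ 6 + 3 (base 6). Lift 7: 10. −1: 9.
[4] 9 ≡ 7 + 2 (base 7). Lift 8: 10. −1: 9.
[5] 9 ≡ 8 + 1 (base 8). Lift 9: 10. −1: 9.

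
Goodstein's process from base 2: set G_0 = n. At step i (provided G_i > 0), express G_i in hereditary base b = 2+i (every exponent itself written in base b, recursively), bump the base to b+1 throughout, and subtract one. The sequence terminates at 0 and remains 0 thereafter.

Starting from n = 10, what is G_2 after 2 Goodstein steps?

base 2: 10 = 2^(2 + 1) + 2; at 3: 3^(3 + 1) + 3 = 84; next = 83
base 3: 83 = 3^(3 + 1) + 2; at 4: 4^(4 + 1) + 2 = 1026; next = 1025
base 4: 1025 = 4^(4 + 1) + 1; at 5: 5^(5 + 1) + 1 = 15626; next = 15625

1025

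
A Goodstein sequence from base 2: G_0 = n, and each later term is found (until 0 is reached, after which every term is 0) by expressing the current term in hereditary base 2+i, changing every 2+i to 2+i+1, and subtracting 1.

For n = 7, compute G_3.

[0] 7 ≡ 2^2 + 2 + 1 (base 2). Lift 3: 31. −1: 30.
[1] 30 ≡ 3^3 + 3 (base 3). Lift 4: 260. −1: 259.
[2] 259 ≡ 4^4 + 3 (base 4). Lift 5: 3128. −1: 3127.

3127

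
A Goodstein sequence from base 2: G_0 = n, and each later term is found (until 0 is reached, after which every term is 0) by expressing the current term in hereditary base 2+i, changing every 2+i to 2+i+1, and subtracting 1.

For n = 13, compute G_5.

5765998

step 0: 13 = 2^(2 + 1) + 2^2 + 1; sub 3 for 2: 3^(3 + 1) + 3^3 + 1; = 109; G_1 = 109−1 = 108
step 1: 108 = 3^(3 + 1) + 3^3; sub 4 for 3: 4^(4 + 1) + 4^4; = 1280; G_2 = 1280−1 = 1279
step 2: 1279 = 4^(4 + 1) + 3·4^3 + 3·4^2 + 3·4 + 3; sub 5 for 4: 5^(5 + 1) + 3·5^3 + 3·5^2 + 3·5 + 3; = 16093; G_3 = 16093−1 = 16092
step 3: 16092 = 5^(5 + 1) + 3·5^3 + 3·5^2 + 3·5 + 2; sub 6 for 5: 6^(6 + 1) + 3·6^3 + 3·6^2 + 3·6 + 2; = 280712; G_4 = 280712−1 = 280711
step 4: 280711 = 6^(6 + 1) + 3·6^3 + 3·6^2 + 3·6 + 1; sub 7 for 6: 7^(7 + 1) + 3·7^3 + 3·7^2 + 3·7 + 1; = 5765999; G_5 = 5765999−1 = 5765998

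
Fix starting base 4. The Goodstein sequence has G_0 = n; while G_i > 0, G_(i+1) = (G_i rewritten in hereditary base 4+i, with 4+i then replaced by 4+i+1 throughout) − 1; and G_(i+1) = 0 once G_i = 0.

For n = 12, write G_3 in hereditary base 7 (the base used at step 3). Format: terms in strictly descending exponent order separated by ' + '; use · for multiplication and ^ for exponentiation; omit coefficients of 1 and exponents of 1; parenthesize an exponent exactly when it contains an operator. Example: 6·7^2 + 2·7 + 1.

2·7 + 2

G_0=12  [base 4] 3·4  →[4↦5]→  3·5 = 15  −1 ⇒ G_1=14
G_1=14  [base 5] 2·5 + 4  →[5↦6]→  2·6 + 4 = 16  −1 ⇒ G_2=15
G_2=15  [base 6] 2·6 + 3  →[6↦7]→  2·7 + 3 = 17  −1 ⇒ G_3=16
G_3=16  [base 7] 2·7 + 2  →[7↦8]→  2·8 + 2 = 18  −1 ⇒ G_4=17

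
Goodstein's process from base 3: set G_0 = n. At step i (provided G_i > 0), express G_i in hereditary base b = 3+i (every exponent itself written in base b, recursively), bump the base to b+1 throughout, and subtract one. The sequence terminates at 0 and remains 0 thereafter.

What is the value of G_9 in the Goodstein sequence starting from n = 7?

7

step 0: 7 = 2·3 + 1; sub 4 for 3: 2·4 + 1; = 9; G_1 = 9−1 = 8
step 1: 8 = 2·4; sub 5 for 4: 2·5; = 10; G_2 = 10−1 = 9
step 2: 9 = 5 + 4; sub 6 for 5: 6 + 4; = 10; G_3 = 10−1 = 9
step 3: 9 = 6 + 3; sub 7 for 6: 7 + 3; = 10; G_4 = 10−1 = 9
step 4: 9 = 7 + 2; sub 8 for 7: 8 + 2; = 10; G_5 = 10−1 = 9
step 5: 9 = 8 + 1; sub 9 for 8: 9 + 1; = 10; G_6 = 10−1 = 9
step 6: 9 = 9; sub 10 for 9: 10; = 10; G_7 = 10−1 = 9
step 7: 9 = 9; sub 11 for 10: 9; = 9; G_8 = 9−1 = 8
step 8: 8 = 8; sub 12 for 11: 8; = 8; G_9 = 8−1 = 7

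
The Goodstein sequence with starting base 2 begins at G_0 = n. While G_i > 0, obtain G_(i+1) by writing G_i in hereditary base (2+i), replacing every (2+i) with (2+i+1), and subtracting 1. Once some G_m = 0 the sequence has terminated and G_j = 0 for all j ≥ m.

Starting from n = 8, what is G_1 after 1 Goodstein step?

[0] 8 ≡ 2^(2 + 1) (base 2). Lift 3: 81. −1: 80.
[1] 80 ≡ 2·3^3 + 2·3^2 + 2·3 + 2 (base 3). Lift 4: 554. −1: 553.

80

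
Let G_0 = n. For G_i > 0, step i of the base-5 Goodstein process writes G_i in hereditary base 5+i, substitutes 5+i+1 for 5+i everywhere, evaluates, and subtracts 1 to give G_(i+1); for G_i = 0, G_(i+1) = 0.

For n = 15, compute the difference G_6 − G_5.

base 5: 15 = 3·5; at 6: 3·6 = 18; next = 17
base 6: 17 = 2·6 + 5; at 7: 2·7 + 5 = 19; next = 18
base 7: 18 = 2·7 + 4; at 8: 2·8 + 4 = 20; next = 19
base 8: 19 = 2·8 + 3; at 9: 2·9 + 3 = 21; next = 20
base 9: 20 = 2·9 + 2; at 10: 2·10 + 2 = 22; next = 21
base 10: 21 = 2·10 + 1; at 11: 2·11 + 1 = 23; next = 22

1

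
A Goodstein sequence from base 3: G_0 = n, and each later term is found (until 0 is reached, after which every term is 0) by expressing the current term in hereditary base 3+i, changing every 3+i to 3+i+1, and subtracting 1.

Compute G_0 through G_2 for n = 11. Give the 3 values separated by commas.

G_0 = 11. HB_3(11) = 3^2 + 2. Bump = 18. G_1 = 17.
G_1 = 17. HB_4(17) = 4^2 + 1. Bump = 26. G_2 = 25.

11, 17, 25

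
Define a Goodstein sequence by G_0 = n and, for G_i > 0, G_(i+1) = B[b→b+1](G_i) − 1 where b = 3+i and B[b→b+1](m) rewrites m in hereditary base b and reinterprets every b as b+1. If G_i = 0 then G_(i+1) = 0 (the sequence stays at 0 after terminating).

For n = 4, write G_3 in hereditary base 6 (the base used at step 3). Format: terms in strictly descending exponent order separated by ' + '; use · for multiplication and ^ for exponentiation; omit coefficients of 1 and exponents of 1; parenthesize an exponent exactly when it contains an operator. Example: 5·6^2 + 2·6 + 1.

3

i=0: 4 = 3 + 1 (b=3); 3→4: 4 + 1 = 5; 5−1 = 4
i=1: 4 = 4 (b=4); 4→5: 5 = 5; 5−1 = 4
i=2: 4 = 4 (b=5); 5→6: 4 = 4; 4−1 = 3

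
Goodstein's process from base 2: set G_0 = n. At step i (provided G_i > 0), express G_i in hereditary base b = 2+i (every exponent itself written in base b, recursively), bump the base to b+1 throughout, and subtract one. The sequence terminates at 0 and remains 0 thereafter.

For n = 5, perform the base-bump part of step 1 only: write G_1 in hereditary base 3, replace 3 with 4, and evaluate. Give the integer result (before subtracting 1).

step 0: 5 = 2^2 + 1; sub 3 for 2: 3^3 + 1; = 28; G_1 = 28−1 = 27
step 1: 27 = 3^3; sub 4 for 3: 4^4; = 256; G_2 = 256−1 = 255

256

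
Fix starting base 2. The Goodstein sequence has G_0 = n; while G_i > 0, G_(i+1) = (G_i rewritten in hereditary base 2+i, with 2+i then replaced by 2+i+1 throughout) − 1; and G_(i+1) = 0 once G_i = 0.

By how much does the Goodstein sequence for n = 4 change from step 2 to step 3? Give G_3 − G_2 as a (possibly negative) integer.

(0) 4|_2 = 2^2 ↦ 3^3|_3 = 27 ⇒ 26
(1) 26|_3 = 2·3^2 + 2·3 + 2 ↦ 2·4^2 + 2·4 + 2|_4 = 42 ⇒ 41
(2) 41|_4 = 2·4^2 + 2·4 + 1 ↦ 2·5^2 + 2·5 + 1|_5 = 61 ⇒ 60

19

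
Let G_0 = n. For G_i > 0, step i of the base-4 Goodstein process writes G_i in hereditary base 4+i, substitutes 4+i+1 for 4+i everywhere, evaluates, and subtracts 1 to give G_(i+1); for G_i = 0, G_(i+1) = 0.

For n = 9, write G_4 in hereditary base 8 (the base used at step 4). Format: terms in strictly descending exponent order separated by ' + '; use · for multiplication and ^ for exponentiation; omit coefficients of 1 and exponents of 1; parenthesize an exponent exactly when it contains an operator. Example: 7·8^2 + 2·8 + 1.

8 + 3

G_0=9  [base 4] 2·4 + 1  →[4↦5]→  2·5 + 1 = 11  −1 ⇒ G_1=10
G_1=10  [base 5] 2·5  →[5↦6]→  2·6 = 12  −1 ⇒ G_2=11
G_2=11  [base 6] 6 + 5  →[6↦7]→  7 + 5 = 12  −1 ⇒ G_3=11
G_3=11  [base 7] 7 + 4  →[7↦8]→  8 + 4 = 12  −1 ⇒ G_4=11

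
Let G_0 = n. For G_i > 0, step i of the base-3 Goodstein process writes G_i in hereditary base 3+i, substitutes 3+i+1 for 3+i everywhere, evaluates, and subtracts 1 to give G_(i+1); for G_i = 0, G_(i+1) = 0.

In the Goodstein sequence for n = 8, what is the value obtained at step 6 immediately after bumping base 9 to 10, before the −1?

12

8 —HB3→ 2·3 + 2 —bump→ 2·4 + 2 = 10 —(−1)→ 9
9 —HB4→ 2·4 + 1 —bump→ 2·5 + 1 = 11 —(−1)→ 10
10 —HB5→ 2·5 —bump→ 2·6 = 12 —(−1)→ 11
11 —HB6→ 6 + 5 —bump→ 7 + 5 = 12 —(−1)→ 11
11 —HB7→ 7 + 4 —bump→ 8 + 4 = 12 —(−1)→ 11
11 —HB8→ 8 + 3 —bump→ 9 + 3 = 12 —(−1)→ 11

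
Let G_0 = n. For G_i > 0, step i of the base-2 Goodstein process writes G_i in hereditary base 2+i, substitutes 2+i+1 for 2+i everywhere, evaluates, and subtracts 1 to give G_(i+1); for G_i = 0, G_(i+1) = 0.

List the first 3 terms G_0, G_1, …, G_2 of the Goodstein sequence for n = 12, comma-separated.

12, 107, 1065

(0) 12|_2 = 2^(2 + 1) + 2^2 ↦ 3^(3 + 1) + 3^3|_3 = 108 ⇒ 107
(1) 107|_3 = 3^(3 + 1) + 2·3^2 + 2·3 + 2 ↦ 4^(4 + 1) + 2·4^2 + 2·4 + 2|_4 = 1066 ⇒ 1065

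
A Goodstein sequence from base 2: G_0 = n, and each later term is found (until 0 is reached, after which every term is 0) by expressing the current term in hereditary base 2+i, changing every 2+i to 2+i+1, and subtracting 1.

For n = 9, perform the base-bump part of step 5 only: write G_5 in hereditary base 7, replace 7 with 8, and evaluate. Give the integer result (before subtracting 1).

50333400

G_0=9  [base 2] 2^(2 + 1) + 1  →[2↦3]→  3^(3 + 1) + 1 = 82  −1 ⇒ G_1=81
G_1=81  [base 3] 3^(3 + 1)  →[3↦4]→  4^(4 + 1) = 1024  −1 ⇒ G_2=1023
G_2=1023  [base 4] 3·4^4 + 3·4^3 + 3·4^2 + 3·4 + 3  →[4↦5]→  3·5^5 + 3·5^3 + 3·5^2 + 3·5 + 3 = 9843  −1 ⇒ G_3=9842
G_3=9842  [base 5] 3·5^5 + 3·5^3 + 3·5^2 + 3·5 + 2  →[5↦6]→  3·6^6 + 3·6^3 + 3·6^2 + 3·6 + 2 = 140744  −1 ⇒ G_4=140743
G_4=140743  [base 6] 3·6^6 + 3·6^3 + 3·6^2 + 3·6 + 1  →[6↦7]→  3·7^7 + 3·7^3 + 3·7^2 + 3·7 + 1 = 2471827  −1 ⇒ G_5=2471826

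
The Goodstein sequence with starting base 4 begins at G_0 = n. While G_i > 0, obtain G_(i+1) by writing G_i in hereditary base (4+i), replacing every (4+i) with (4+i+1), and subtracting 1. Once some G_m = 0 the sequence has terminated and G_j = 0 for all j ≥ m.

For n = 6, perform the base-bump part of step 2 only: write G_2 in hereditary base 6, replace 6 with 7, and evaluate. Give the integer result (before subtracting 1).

G_0=6  [base 4] 4 + 2  →[4↦5]→  5 + 2 = 7  −1 ⇒ G_1=6
G_1=6  [base 5] 5 + 1  →[5↦6]→  6 + 1 = 7  −1 ⇒ G_2=6

7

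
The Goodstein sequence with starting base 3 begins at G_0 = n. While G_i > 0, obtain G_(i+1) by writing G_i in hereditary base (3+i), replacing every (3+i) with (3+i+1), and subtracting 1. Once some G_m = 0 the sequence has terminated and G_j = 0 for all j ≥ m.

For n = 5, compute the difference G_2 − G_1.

0

i=0: 5 = 3 + 2 (b=3); 3→4: 4 + 2 = 6; 6−1 = 5
i=1: 5 = 4 + 1 (b=4); 4→5: 5 + 1 = 6; 6−1 = 5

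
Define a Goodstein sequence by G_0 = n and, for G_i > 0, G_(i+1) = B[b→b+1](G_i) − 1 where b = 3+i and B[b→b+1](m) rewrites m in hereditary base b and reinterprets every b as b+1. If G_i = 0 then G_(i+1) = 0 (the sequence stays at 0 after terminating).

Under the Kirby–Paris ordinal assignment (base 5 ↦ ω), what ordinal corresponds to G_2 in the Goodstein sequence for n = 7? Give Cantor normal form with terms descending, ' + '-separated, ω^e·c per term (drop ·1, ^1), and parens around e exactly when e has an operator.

ω + 4

7 —HB3→ 2·3 + 1 —bump→ 2·4 + 1 = 9 —(−1)→ 8
8 —HB4→ 2·4 —bump→ 2·5 = 10 —(−1)→ 9
9 —HB5→ 5 + 4 —bump→ 6 + 4 = 10 —(−1)→ 9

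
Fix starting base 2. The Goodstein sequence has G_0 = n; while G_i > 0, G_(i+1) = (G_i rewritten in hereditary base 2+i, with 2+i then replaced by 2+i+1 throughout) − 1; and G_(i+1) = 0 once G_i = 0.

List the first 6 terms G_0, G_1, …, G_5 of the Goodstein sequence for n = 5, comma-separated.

5, 27, 255, 467, 775, 1197

(0) 5|_2 = 2^2 + 1 ↦ 3^3 + 1|_3 = 28 ⇒ 27
(1) 27|_3 = 3^3 ↦ 4^4|_4 = 256 ⇒ 255
(2) 255|_4 = 3·4^3 + 3·4^2 + 3·4 + 3 ↦ 3·5^3 + 3·5^2 + 3·5 + 3|_5 = 468 ⇒ 467
(3) 467|_5 = 3·5^3 + 3·5^2 + 3·5 + 2 ↦ 3·6^3 + 3·6^2 + 3·6 + 2|_6 = 776 ⇒ 775
(4) 775|_6 = 3·6^3 + 3·6^2 + 3·6 + 1 ↦ 3·7^3 + 3·7^2 + 3·7 + 1|_7 = 1198 ⇒ 1197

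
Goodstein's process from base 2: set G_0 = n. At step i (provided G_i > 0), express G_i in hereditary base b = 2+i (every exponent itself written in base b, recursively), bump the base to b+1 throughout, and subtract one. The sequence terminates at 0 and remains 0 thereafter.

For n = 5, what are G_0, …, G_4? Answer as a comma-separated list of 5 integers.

(0) 5|_2 = 2^2 + 1 ↦ 3^3 + 1|_3 = 28 ⇒ 27
(1) 27|_3 = 3^3 ↦ 4^4|_4 = 256 ⇒ 255
(2) 255|_4 = 3·4^3 + 3·4^2 + 3·4 + 3 ↦ 3·5^3 + 3·5^2 + 3·5 + 3|_5 = 468 ⇒ 467
(3) 467|_5 = 3·5^3 + 3·5^2 + 3·5 + 2 ↦ 3·6^3 + 3·6^2 + 3·6 + 2|_6 = 776 ⇒ 775

5, 27, 255, 467, 775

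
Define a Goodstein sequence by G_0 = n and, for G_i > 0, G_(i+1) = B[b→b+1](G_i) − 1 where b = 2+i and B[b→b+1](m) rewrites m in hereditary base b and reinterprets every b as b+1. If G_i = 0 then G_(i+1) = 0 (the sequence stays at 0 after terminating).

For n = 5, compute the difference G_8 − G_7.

871

(0) 5|_2 = 2^2 + 1 ↦ 3^3 + 1|_3 = 28 ⇒ 27
(1) 27|_3 = 3^3 ↦ 4^4|_4 = 256 ⇒ 255
(2) 255|_4 = 3·4^3 + 3·4^2 + 3·4 + 3 ↦ 3·5^3 + 3·5^2 + 3·5 + 3|_5 = 468 ⇒ 467
(3) 467|_5 = 3·5^3 + 3·5^2 + 3·5 + 2 ↦ 3·6^3 + 3·6^2 + 3·6 + 2|_6 = 776 ⇒ 775
(4) 775|_6 = 3·6^3 + 3·6^2 + 3·6 + 1 ↦ 3·7^3 + 3·7^2 + 3·7 + 1|_7 = 1198 ⇒ 1197
(5) 1197|_7 = 3·7^3 + 3·7^2 + 3·7 ↦ 3·8^3 + 3·8^2 + 3·8|_8 = 1752 ⇒ 1751
(6) 1751|_8 = 3·8^3 + 3·8^2 + 2·8 + 7 ↦ 3·9^3 + 3·9^2 + 2·9 + 7|_9 = 2455 ⇒ 2454
(7) 2454|_9 = 3·9^3 + 3·9^2 + 2·9 + 6 ↦ 3·10^3 + 3·10^2 + 2·10 + 6|_10 = 3326 ⇒ 3325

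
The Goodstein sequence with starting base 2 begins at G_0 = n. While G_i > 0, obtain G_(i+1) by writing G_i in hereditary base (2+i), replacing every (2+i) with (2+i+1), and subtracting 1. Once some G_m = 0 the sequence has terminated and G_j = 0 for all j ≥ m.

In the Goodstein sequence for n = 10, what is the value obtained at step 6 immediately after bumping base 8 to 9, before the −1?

[0] 10 ≡ 2^(2 + 1) + 2 (base 2). Lift 3: 84. −1: 83.
[1] 83 ≡ 3^(3 + 1) + 2 (base 3). Lift 4: 1026. −1: 1025.
[2] 1025 ≡ 4^(4 + 1) + 1 (base 4). Lift 5: 15626. −1: 15625.
[3] 15625 ≡ 5^(5 + 1) (base 5). Lift 6: 279936. −1: 279935.
[4] 279935 ≡ 5·6^6 + 5·6^5 + 5·6^4 + 5·6^3 + 5·6^2 + 5·6 + 5 (base 6). Lift 7: 4215755. −1: 4215754.
[5] 4215754 ≡ 5·7^7 + 5·7^5 + 5·7^4 + 5·7^3 + 5·7^2 + 5·7 + 4 (base 7). Lift 8: 84073324. −1: 84073323.
[6] 84073323 ≡ 5·8^8 + 5·8^5 + 5·8^4 + 5·8^3 + 5·8^2 + 5·8 + 3 (base 8). Lift 9: 1937434593. −1: 1937434592.

1937434593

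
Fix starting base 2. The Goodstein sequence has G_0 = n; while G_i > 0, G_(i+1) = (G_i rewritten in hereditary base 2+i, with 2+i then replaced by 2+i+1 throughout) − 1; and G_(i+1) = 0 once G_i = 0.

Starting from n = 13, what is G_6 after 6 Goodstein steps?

134219479

base 2: 13 = 2^(2 + 1) + 2^2 + 1; at 3: 3^(3 + 1) + 3^3 + 1 = 109; next = 108
base 3: 108 = 3^(3 + 1) + 3^3; at 4: 4^(4 + 1) + 4^4 = 1280; next = 1279
base 4: 1279 = 4^(4 + 1) + 3·4^3 + 3·4^2 + 3·4 + 3; at 5: 5^(5 + 1) + 3·5^3 + 3·5^2 + 3·5 + 3 = 16093; next = 16092
base 5: 16092 = 5^(5 + 1) + 3·5^3 + 3·5^2 + 3·5 + 2; at 6: 6^(6 + 1) + 3·6^3 + 3·6^2 + 3·6 + 2 = 280712; next = 280711
base 6: 280711 = 6^(6 + 1) + 3·6^3 + 3·6^2 + 3·6 + 1; at 7: 7^(7 + 1) + 3·7^3 + 3·7^2 + 3·7 + 1 = 5765999; next = 5765998
base 7: 5765998 = 7^(7 + 1) + 3·7^3 + 3·7^2 + 3·7; at 8: 8^(8 + 1) + 3·8^3 + 3·8^2 + 3·8 = 134219480; next = 134219479
base 8: 134219479 = 8^(8 + 1) + 3·8^3 + 3·8^2 + 2·8 + 7; at 9: 9^(9 + 1) + 3·9^3 + 3·9^2 + 2·9 + 7 = 3486786856; next = 3486786855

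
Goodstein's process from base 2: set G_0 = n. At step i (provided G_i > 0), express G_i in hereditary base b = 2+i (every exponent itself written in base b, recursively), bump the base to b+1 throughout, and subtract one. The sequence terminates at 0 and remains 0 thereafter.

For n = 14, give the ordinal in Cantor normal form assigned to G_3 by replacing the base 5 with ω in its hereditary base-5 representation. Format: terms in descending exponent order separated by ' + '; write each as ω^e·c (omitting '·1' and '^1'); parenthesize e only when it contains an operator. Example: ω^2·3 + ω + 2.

step 0: 14 = 2^(2 + 1) + 2^2 + 2; sub 3 for 2: 3^(3 + 1) + 3^3 + 3; = 111; G_1 = 111−1 = 110
step 1: 110 = 3^(3 + 1) + 3^3 + 2; sub 4 for 3: 4^(4 + 1) + 4^4 + 2; = 1282; G_2 = 1282−1 = 1281
step 2: 1281 = 4^(4 + 1) + 4^4 + 1; sub 5 for 4: 5^(5 + 1) + 5^5 + 1; = 18751; G_3 = 18751−1 = 18750
step 3: 18750 = 5^(5 + 1) + 5^5; sub 6 for 5: 6^(6 + 1) + 6^6; = 326592; G_4 = 326592−1 = 326591

ω^(ω + 1) + ω^ω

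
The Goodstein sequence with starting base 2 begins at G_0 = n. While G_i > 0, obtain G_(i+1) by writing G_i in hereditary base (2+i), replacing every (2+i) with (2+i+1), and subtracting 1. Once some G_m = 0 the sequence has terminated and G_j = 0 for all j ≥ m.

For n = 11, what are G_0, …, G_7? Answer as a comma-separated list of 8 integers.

11, 84, 1027, 15627, 279937, 5764801, 134217727, 2749609302

i=0: 11 = 2^(2 + 1) + 2 + 1 (b=2); 2→3: 3^(3 + 1) + 3 + 1 = 85; 85−1 = 84
i=1: 84 = 3^(3 + 1) + 3 (b=3); 3→4: 4^(4 + 1) + 4 = 1028; 1028−1 = 1027
i=2: 1027 = 4^(4 + 1) + 3 (b=4); 4→5: 5^(5 + 1) + 3 = 15628; 15628−1 = 15627
i=3: 15627 = 5^(5 + 1) + 2 (b=5); 5→6: 6^(6 + 1) + 2 = 279938; 279938−1 = 279937
i=4: 279937 = 6^(6 + 1) + 1 (b=6); 6→7: 7^(7 + 1) + 1 = 5764802; 5764802−1 = 5764801
i=5: 5764801 = 7^(7 + 1) (b=7); 7→8: 8^(8 + 1) = 134217728; 134217728−1 = 134217727
i=6: 134217727 = 7·8^8 + 7·8^7 + 7·8^6 + 7·8^5 + 7·8^4 + 7·8^3 + 7·8^2 + 7·8 + 7 (b=8); 8→9: 7·9^9 + 7·9^7 + 7·9^6 + 7·9^5 + 7·9^4 + 7·9^3 + 7·9^2 + 7·9 + 7 = 2749609303; 2749609303−1 = 2749609302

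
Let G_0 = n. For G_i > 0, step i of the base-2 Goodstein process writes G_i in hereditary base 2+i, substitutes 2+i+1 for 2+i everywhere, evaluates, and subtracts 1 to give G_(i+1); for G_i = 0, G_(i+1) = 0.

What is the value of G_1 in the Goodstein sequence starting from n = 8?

G_0 = 8. HB_2(8) = 2^(2 + 1). Bump = 81. G_1 = 80.
G_1 = 80. HB_3(80) = 2·3^3 + 2·3^2 + 2·3 + 2. Bump = 554. G_2 = 553.

80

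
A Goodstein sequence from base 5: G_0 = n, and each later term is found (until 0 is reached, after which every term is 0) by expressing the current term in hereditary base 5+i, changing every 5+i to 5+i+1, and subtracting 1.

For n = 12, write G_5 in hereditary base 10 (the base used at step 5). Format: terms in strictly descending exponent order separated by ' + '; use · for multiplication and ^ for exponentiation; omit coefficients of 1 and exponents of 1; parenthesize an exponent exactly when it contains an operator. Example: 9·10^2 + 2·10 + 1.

step 0: 12 = 2·5 + 2; sub 6 for 5: 2·6 + 2; = 14; G_1 = 14−1 = 13
step 1: 13 = 2·6 + 1; sub 7 for 6: 2·7 + 1; = 15; G_2 = 15−1 = 14
step 2: 14 = 2·7; sub 8 for 7: 2·8; = 16; G_3 = 16−1 = 15
step 3: 15 = 8 + 7; sub 9 for 8: 9 + 7; = 16; G_4 = 16−1 = 15
step 4: 15 = 9 + 6; sub 10 for 9: 10 + 6; = 16; G_5 = 16−1 = 15

10 + 5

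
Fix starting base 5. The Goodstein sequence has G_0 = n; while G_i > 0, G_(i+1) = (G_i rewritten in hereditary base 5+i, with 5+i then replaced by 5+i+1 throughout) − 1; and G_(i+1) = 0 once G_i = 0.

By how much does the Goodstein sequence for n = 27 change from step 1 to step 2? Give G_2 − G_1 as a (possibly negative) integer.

base 5: 27 = 5^2 + 2; at 6: 6^2 + 2 = 38; next = 37
base 6: 37 = 6^2 + 1; at 7: 7^2 + 1 = 50; next = 49

12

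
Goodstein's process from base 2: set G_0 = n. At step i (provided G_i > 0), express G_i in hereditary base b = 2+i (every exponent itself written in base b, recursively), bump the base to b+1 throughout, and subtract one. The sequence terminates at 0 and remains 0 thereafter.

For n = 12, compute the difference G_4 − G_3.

264334

base 2: 12 = 2^(2 + 1) + 2^2; at 3: 3^(3 + 1) + 3^3 = 108; next = 107
base 3: 107 = 3^(3 + 1) + 2·3^2 + 2·3 + 2; at 4: 4^(4 + 1) + 2·4^2 + 2·4 + 2 = 1066; next = 1065
base 4: 1065 = 4^(4 + 1) + 2·4^2 + 2·4 + 1; at 5: 5^(5 + 1) + 2·5^2 + 2·5 + 1 = 15686; next = 15685
base 5: 15685 = 5^(5 + 1) + 2·5^2 + 2·5; at 6: 6^(6 + 1) + 2·6^2 + 2·6 = 280020; next = 280019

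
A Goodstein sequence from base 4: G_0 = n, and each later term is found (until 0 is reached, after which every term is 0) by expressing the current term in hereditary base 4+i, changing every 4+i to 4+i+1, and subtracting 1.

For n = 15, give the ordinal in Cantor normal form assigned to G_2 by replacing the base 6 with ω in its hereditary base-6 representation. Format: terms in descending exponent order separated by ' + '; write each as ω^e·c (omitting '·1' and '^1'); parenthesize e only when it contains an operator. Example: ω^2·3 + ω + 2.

15 —HB4→ 3·4 + 3 —bump→ 3·5 + 3 = 18 —(−1)→ 17
17 —HB5→ 3·5 + 2 —bump→ 3·6 + 2 = 20 —(−1)→ 19
19 —HB6→ 3·6 + 1 —bump→ 3·7 + 1 = 22 —(−1)→ 21

ω·3 + 1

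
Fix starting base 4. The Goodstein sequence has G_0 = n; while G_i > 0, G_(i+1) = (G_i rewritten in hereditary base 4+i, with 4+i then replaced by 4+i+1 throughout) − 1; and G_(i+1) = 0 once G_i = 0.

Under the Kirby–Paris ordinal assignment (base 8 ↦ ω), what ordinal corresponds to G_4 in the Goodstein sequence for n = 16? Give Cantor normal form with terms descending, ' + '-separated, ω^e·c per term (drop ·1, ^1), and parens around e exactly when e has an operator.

ω·4 + 1

G_0 = 16. HB_4(16) = 4^2. Bump = 25. G_1 = 24.
G_1 = 24. HB_5(24) = 4·5 + 4. Bump = 28. G_2 = 27.
G_2 = 27. HB_6(27) = 4·6 + 3. Bump = 31. G_3 = 30.
G_3 = 30. HB_7(30) = 4·7 + 2. Bump = 34. G_4 = 33.
G_4 = 33. HB_8(33) = 4·8 + 1. Bump = 37. G_5 = 36.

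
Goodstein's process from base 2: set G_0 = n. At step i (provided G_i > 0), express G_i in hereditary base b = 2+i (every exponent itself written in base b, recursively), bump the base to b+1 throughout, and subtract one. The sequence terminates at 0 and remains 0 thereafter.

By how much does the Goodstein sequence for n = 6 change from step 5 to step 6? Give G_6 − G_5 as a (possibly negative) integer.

89204

[0] 6 ≡ 2^2 + 2 (base 2). Lift 3: 30. −1: 29.
[1] 29 ≡ 3^3 + 2 (base 3). Lift 4: 258. −1: 257.
[2] 257 ≡ 4^4 + 1 (base 4). Lift 5: 3126. −1: 3125.
[3] 3125 ≡ 5^5 (base 5). Lift 6: 46656. −1: 46655.
[4] 46655 ≡ 5·6^5 + 5·6^4 + 5·6^3 + 5·6^2 + 5·6 + 5 (base 6). Lift 7: 98040. −1: 98039.
[5] 98039 ≡ 5·7^5 + 5·7^4 + 5·7^3 + 5·7^2 + 5·7 + 4 (base 7). Lift 8: 187244. −1: 187243.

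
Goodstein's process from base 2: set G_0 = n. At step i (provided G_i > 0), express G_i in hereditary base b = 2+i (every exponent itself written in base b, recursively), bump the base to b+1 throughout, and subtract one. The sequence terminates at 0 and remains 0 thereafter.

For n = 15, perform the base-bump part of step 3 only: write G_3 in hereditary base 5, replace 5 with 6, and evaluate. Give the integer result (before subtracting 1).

15 —HB2→ 2^(2 + 1) + 2^2 + 2 + 1 —bump→ 3^(3 + 1) + 3^3 + 3 + 1 = 112 —(−1)→ 111
111 —HB3→ 3^(3 + 1) + 3^3 + 3 —bump→ 4^(4 + 1) + 4^4 + 4 = 1284 —(−1)→ 1283
1283 —HB4→ 4^(4 + 1) + 4^4 + 3 —bump→ 5^(5 + 1) + 5^5 + 3 = 18753 —(−1)→ 18752
18752 —HB5→ 5^(5 + 1) + 5^5 + 2 —bump→ 6^(6 + 1) + 6^6 + 2 = 326594 —(−1)→ 326593

326594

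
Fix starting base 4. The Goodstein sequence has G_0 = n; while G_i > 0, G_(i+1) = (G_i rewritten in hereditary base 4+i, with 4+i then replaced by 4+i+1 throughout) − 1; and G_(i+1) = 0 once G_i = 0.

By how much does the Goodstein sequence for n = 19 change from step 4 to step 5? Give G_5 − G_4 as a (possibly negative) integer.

6

i=0: 19 = 4^2 + 3 (b=4); 4→5: 5^2 + 3 = 28; 28−1 = 27
i=1: 27 = 5^2 + 2 (b=5); 5→6: 6^2 + 2 = 38; 38−1 = 37
i=2: 37 = 6^2 + 1 (b=6); 6→7: 7^2 + 1 = 50; 50−1 = 49
i=3: 49 = 7^2 (b=7); 7→8: 8^2 = 64; 64−1 = 63
i=4: 63 = 7·8 + 7 (b=8); 8→9: 7·9 + 7 = 70; 70−1 = 69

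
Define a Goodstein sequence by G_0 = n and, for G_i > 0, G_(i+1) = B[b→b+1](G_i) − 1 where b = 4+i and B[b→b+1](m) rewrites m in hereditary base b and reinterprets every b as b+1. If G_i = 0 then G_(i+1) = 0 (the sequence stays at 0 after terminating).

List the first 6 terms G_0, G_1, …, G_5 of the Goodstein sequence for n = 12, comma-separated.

12, 14, 15, 16, 17, 18

step 0: 12 = 3·4; sub 5 for 4: 3·5; = 15; G_1 = 15−1 = 14
step 1: 14 = 2·5 + 4; sub 6 for 5: 2·6 + 4; = 16; G_2 = 16−1 = 15
step 2: 15 = 2·6 + 3; sub 7 for 6: 2·7 + 3; = 17; G_3 = 17−1 = 16
step 3: 16 = 2·7 + 2; sub 8 for 7: 2·8 + 2; = 18; G_4 = 18−1 = 17
step 4: 17 = 2·8 + 1; sub 9 for 8: 2·9 + 1; = 19; G_5 = 19−1 = 18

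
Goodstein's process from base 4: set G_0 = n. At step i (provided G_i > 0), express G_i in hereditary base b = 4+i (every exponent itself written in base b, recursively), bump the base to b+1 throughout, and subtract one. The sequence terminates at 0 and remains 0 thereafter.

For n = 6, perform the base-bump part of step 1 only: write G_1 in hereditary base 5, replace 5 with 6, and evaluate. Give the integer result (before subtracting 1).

G_0 = 6. HB_4(6) = 4 + 2. Bump = 7. G_1 = 6.
G_1 = 6. HB_5(6) = 5 + 1. Bump = 7. G_2 = 6.

7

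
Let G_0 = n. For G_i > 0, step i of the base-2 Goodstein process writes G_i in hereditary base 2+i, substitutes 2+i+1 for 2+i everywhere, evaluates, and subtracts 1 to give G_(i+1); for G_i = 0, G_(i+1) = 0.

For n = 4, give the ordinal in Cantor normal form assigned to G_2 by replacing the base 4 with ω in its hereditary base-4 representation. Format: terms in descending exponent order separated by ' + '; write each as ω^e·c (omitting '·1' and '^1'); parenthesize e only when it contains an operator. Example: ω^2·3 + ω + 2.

[0] 4 ≡ 2^2 (base 2). Lift 3: 27. −1: 26.
[1] 26 ≡ 2·3^2 + 2·3 + 2 (base 3). Lift 4: 42. −1: 41.
[2] 41 ≡ 2·4^2 + 2·4 + 1 (base 4). Lift 5: 61. −1: 60.

ω^2·2 + ω·2 + 1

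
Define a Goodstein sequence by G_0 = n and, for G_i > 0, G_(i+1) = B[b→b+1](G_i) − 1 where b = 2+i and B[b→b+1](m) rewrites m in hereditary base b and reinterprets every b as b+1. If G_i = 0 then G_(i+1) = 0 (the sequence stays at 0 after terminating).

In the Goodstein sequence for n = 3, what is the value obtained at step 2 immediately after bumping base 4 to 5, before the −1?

3

(0) 3|_2 = 2 + 1 ↦ 3 + 1|_3 = 4 ⇒ 3
(1) 3|_3 = 3 ↦ 4|_4 = 4 ⇒ 3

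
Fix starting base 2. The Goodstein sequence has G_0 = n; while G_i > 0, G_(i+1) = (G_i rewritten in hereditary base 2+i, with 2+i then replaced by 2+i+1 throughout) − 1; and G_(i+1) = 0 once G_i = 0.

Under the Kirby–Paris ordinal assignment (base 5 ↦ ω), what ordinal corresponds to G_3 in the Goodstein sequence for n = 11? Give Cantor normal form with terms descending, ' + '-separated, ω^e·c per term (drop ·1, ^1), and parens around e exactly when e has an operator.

G_0=11  [base 2] 2^(2 + 1) + 2 + 1  →[2↦3]→  3^(3 + 1) + 3 + 1 = 85  −1 ⇒ G_1=84
G_1=84  [base 3] 3^(3 + 1) + 3  →[3↦4]→  4^(4 + 1) + 4 = 1028  −1 ⇒ G_2=1027
G_2=1027  [base 4] 4^(4 + 1) + 3  →[4↦5]→  5^(5 + 1) + 3 = 15628  −1 ⇒ G_3=15627

ω^(ω + 1) + 2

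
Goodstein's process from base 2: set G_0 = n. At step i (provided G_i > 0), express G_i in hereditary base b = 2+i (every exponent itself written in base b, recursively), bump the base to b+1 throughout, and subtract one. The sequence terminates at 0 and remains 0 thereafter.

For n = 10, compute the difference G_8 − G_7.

48063120959

i=0: 10 = 2^(2 + 1) + 2 (b=2); 2→3: 3^(3 + 1) + 3 = 84; 84−1 = 83
i=1: 83 = 3^(3 + 1) + 2 (b=3); 3→4: 4^(4 + 1) + 2 = 1026; 1026−1 = 1025
i=2: 1025 = 4^(4 + 1) + 1 (b=4); 4→5: 5^(5 + 1) + 1 = 15626; 15626−1 = 15625
i=3: 15625 = 5^(5 + 1) (b=5); 5→6: 6^(6 + 1) = 279936; 279936−1 = 279935
i=4: 279935 = 5·6^6 + 5·6^5 + 5·6^4 + 5·6^3 + 5·6^2 + 5·6 + 5 (b=6); 6→7: 5·7^7 + 5·7^5 + 5·7^4 + 5·7^3 + 5·7^2 + 5·7 + 5 = 4215755; 4215755−1 = 4215754
i=5: 4215754 = 5·7^7 + 5·7^5 + 5·7^4 + 5·7^3 + 5·7^2 + 5·7 + 4 (b=7); 7→8: 5·8^8 + 5·8^5 + 5·8^4 + 5·8^3 + 5·8^2 + 5·8 + 4 = 84073324; 84073324−1 = 84073323
i=6: 84073323 = 5·8^8 + 5·8^5 + 5·8^4 + 5·8^3 + 5·8^2 + 5·8 + 3 (b=8); 8→9: 5·9^9 + 5·9^5 + 5·9^4 + 5·9^3 + 5·9^2 + 5·9 + 3 = 1937434593; 1937434593−1 = 1937434592
i=7: 1937434592 = 5·9^9 + 5·9^5 + 5·9^4 + 5·9^3 + 5·9^2 + 5·9 + 2 (b=9); 9→10: 5·10^10 + 5·10^5 + 5·10^4 + 5·10^3 + 5·10^2 + 5·10 + 2 = 50000555552; 50000555552−1 = 50000555551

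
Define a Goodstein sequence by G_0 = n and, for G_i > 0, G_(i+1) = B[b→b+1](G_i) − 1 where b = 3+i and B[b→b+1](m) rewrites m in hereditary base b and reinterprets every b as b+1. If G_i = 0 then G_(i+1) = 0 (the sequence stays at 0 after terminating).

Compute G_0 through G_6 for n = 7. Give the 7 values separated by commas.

7, 8, 9, 9, 9, 9, 9

[0] 7 ≡ 2·3 + 1 (base 3). Lift 4: 9. −1: 8.
[1] 8 ≡ 2·4 (base 4). Lift 5: 10. −1: 9.
[2] 9 ≡ 5 + 4 (base 5). Lift 6: 10. −1: 9.
[3] 9 ≡ 6 + 3 (base 6). Lift 7: 10. −1: 9.
[4] 9 ≡ 7 + 2 (base 7). Lift 8: 10. −1: 9.
[5] 9 ≡ 8 + 1 (base 8). Lift 9: 10. −1: 9.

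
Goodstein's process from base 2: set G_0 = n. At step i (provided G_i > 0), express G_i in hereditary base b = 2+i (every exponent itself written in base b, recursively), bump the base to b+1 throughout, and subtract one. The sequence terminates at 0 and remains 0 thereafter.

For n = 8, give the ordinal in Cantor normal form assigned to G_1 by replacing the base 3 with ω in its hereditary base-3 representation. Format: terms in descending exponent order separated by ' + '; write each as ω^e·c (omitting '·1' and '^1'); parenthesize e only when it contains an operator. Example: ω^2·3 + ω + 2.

8 —HB2→ 2^(2 + 1) —bump→ 3^(3 + 1) = 81 —(−1)→ 80
80 —HB3→ 2·3^3 + 2·3^2 + 2·3 + 2 —bump→ 2·4^4 + 2·4^2 + 2·4 + 2 = 554 —(−1)→ 553

ω^ω·2 + ω^2·2 + ω·2 + 2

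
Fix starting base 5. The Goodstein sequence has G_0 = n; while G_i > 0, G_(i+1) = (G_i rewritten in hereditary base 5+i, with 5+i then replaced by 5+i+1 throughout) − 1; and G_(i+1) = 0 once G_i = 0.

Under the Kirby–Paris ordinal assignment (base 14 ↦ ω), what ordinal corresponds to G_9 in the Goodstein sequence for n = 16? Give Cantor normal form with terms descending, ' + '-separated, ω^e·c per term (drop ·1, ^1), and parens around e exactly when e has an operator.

ω + 13

step 0: 16 = 3·5 + 1; sub 6 for 5: 3·6 + 1; = 19; G_1 = 19−1 = 18
step 1: 18 = 3·6; sub 7 for 6: 3·7; = 21; G_2 = 21−1 = 20
step 2: 20 = 2·7 + 6; sub 8 for 7: 2·8 + 6; = 22; G_3 = 22−1 = 21
step 3: 21 = 2·8 + 5; sub 9 for 8: 2·9 + 5; = 23; G_4 = 23−1 = 22
step 4: 22 = 2·9 + 4; sub 10 for 9: 2·10 + 4; = 24; G_5 = 24−1 = 23
step 5: 23 = 2·10 + 3; sub 11 for 10: 2·11 + 3; = 25; G_6 = 25−1 = 24
step 6: 24 = 2·11 + 2; sub 12 for 11: 2·12 + 2; = 26; G_7 = 26−1 = 25
step 7: 25 = 2·12 + 1; sub 13 for 12: 2·13 + 1; = 27; G_8 = 27−1 = 26
step 8: 26 = 2·13; sub 14 for 13: 2·14; = 28; G_9 = 28−1 = 27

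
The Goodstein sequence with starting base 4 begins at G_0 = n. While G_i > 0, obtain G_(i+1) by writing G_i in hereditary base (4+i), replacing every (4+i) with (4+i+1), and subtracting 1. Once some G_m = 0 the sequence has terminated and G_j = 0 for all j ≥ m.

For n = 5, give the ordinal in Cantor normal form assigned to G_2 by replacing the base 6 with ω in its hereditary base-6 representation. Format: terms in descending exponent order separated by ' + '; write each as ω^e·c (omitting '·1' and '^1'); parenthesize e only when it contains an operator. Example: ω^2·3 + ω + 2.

G_0 = 5. HB_4(5) = 4 + 1. Bump = 6. G_1 = 5.
G_1 = 5. HB_5(5) = 5. Bump = 6. G_2 = 5.
G_2 = 5. HB_6(5) = 5. Bump = 5. G_3 = 4.

5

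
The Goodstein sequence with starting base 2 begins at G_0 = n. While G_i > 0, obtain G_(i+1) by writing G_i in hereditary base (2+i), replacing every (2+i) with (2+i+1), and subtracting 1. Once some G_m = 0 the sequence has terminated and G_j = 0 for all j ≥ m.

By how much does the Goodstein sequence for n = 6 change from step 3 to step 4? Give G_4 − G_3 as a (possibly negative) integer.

step 0: 6 = 2^2 + 2; sub 3 for 2: 3^3 + 3; = 30; G_1 = 30−1 = 29
step 1: 29 = 3^3 + 2; sub 4 for 3: 4^4 + 2; = 258; G_2 = 258−1 = 257
step 2: 257 = 4^4 + 1; sub 5 for 4: 5^5 + 1; = 3126; G_3 = 3126−1 = 3125
step 3: 3125 = 5^5; sub 6 for 5: 6^6; = 46656; G_4 = 46656−1 = 46655

43530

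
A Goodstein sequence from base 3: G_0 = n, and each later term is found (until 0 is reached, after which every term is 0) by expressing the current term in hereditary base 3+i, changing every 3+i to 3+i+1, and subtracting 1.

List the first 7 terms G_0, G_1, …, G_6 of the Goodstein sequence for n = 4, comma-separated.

4, 4, 4, 3, 2, 1, 0

(0) 4|_3 = 3 + 1 ↦ 4 + 1|_4 = 5 ⇒ 4
(1) 4|_4 = 4 ↦ 5|_5 = 5 ⇒ 4
(2) 4|_5 = 4 ↦ 4|_6 = 4 ⇒ 3
(3) 3|_6 = 3 ↦ 3|_7 = 3 ⇒ 2
(4) 2|_7 = 2 ↦ 2|_8 = 2 ⇒ 1
(5) 1|_8 = 1 ↦ 1|_9 = 1 ⇒ 0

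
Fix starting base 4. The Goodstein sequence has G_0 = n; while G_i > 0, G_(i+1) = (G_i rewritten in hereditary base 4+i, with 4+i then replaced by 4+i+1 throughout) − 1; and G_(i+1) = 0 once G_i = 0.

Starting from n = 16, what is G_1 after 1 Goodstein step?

(0) 16|_4 = 4^2 ↦ 5^2|_5 = 25 ⇒ 24
(1) 24|_5 = 4·5 + 4 ↦ 4·6 + 4|_6 = 28 ⇒ 27

24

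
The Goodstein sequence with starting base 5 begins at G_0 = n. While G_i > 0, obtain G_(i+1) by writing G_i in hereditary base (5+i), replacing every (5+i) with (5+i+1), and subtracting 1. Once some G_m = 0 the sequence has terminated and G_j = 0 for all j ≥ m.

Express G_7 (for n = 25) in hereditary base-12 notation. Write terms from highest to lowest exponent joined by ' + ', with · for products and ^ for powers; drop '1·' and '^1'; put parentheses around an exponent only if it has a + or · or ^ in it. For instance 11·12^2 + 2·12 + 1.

G_0=25  [base 5] 5^2  →[5↦6]→  6^2 = 36  −1 ⇒ G_1=35
G_1=35  [base 6] 5·6 + 5  →[6↦7]→  5·7 + 5 = 40  −1 ⇒ G_2=39
G_2=39  [base 7] 5·7 + 4  →[7↦8]→  5·8 + 4 = 44  −1 ⇒ G_3=43
G_3=43  [base 8] 5·8 + 3  →[8↦9]→  5·9 + 3 = 48  −1 ⇒ G_4=47
G_4=47  [base 9] 5·9 + 2  →[9↦10]→  5·10 + 2 = 52  −1 ⇒ G_5=51
G_5=51  [base 10] 5·10 + 1  →[10↦11]→  5·11 + 1 = 56  −1 ⇒ G_6=55
G_6=55  [base 11] 5·11  →[11↦12]→  5·12 = 60  −1 ⇒ G_7=59
G_7=59  [base 12] 4·12 + 11  →[12↦13]→  4·13 + 11 = 63  −1 ⇒ G_8=62

4·12 + 11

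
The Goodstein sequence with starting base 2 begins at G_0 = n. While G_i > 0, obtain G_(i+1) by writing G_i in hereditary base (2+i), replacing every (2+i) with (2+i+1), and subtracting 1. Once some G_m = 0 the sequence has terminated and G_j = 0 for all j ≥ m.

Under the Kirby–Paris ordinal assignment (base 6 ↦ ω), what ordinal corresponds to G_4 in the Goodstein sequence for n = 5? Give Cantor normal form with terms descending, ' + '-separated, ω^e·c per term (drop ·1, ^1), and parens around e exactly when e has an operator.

(0) 5|_2 = 2^2 + 1 ↦ 3^3 + 1|_3 = 28 ⇒ 27
(1) 27|_3 = 3^3 ↦ 4^4|_4 = 256 ⇒ 255
(2) 255|_4 = 3·4^3 + 3·4^2 + 3·4 + 3 ↦ 3·5^3 + 3·5^2 + 3·5 + 3|_5 = 468 ⇒ 467
(3) 467|_5 = 3·5^3 + 3·5^2 + 3·5 + 2 ↦ 3·6^3 + 3·6^2 + 3·6 + 2|_6 = 776 ⇒ 775
(4) 775|_6 = 3·6^3 + 3·6^2 + 3·6 + 1 ↦ 3·7^3 + 3·7^2 + 3·7 + 1|_7 = 1198 ⇒ 1197

ω^3·3 + ω^2·3 + ω·3 + 1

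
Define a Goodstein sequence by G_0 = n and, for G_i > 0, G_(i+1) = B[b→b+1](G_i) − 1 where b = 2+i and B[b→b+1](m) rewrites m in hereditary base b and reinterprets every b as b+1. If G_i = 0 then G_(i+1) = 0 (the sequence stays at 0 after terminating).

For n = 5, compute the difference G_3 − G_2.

i=0: 5 = 2^2 + 1 (b=2); 2→3: 3^3 + 1 = 28; 28−1 = 27
i=1: 27 = 3^3 (b=3); 3→4: 4^4 = 256; 256−1 = 255
i=2: 255 = 3·4^3 + 3·4^2 + 3·4 + 3 (b=4); 4→5: 3·5^3 + 3·5^2 + 3·5 + 3 = 468; 468−1 = 467

212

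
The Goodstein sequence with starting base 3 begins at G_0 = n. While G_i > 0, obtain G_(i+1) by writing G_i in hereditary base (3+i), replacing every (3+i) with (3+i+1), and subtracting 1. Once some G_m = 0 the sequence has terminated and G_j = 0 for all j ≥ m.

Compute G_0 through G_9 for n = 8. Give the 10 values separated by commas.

[0] 8 ≡ 2·3 + 2 (base 3). Lift 4: 10. −1: 9.
[1] 9 ≡ 2·4 + 1 (base 4). Lift 5: 11. −1: 10.
[2] 10 ≡ 2·5 (base 5). Lift 6: 12. −1: 11.
[3] 11 ≡ 6 + 5 (base 6). Lift 7: 12. −1: 11.
[4] 11 ≡ 7 + 4 (base 7). Lift 8: 12. −1: 11.
[5] 11 ≡ 8 + 3 (base 8). Lift 9: 12. −1: 11.
[6] 11 ≡ 9 + 2 (base 9). Lift 10: 12. −1: 11.
[7] 11 ≡ 10 + 1 (base 10). Lift 11: 12. −1: 11.
[8] 11 ≡ 11 (base 11). Lift 12: 12. −1: 11.

8, 9, 10, 11, 11, 11, 11, 11, 11, 11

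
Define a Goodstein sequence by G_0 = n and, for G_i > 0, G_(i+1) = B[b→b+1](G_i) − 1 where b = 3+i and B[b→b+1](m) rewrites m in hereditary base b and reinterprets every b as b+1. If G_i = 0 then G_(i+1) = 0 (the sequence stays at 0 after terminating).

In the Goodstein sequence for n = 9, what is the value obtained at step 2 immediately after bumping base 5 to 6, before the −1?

20

(0) 9|_3 = 3^2 ↦ 4^2|_4 = 16 ⇒ 15
(1) 15|_4 = 3·4 + 3 ↦ 3·5 + 3|_5 = 18 ⇒ 17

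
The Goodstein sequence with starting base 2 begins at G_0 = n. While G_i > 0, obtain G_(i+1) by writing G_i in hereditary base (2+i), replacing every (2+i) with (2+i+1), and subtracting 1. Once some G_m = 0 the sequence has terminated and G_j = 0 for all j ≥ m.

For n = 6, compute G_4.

46655

G_0=6  [base 2] 2^2 + 2  →[2↦3]→  3^3 + 3 = 30  −1 ⇒ G_1=29
G_1=29  [base 3] 3^3 + 2  →[3↦4]→  4^4 + 2 = 258  −1 ⇒ G_2=257
G_2=257  [base 4] 4^4 + 1  →[4↦5]→  5^5 + 1 = 3126  −1 ⇒ G_3=3125
G_3=3125  [base 5] 5^5  →[5↦6]→  6^6 = 46656  −1 ⇒ G_4=46655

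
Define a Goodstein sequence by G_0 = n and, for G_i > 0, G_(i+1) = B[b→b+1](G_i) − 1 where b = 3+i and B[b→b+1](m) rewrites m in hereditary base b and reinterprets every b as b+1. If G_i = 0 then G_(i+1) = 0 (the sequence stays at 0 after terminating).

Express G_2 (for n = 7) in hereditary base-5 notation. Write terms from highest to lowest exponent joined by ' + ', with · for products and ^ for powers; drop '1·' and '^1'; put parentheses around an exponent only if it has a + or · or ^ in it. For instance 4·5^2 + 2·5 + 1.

G_0 = 7. HB_3(7) = 2·3 + 1. Bump = 9. G_1 = 8.
G_1 = 8. HB_4(8) = 2·4. Bump = 10. G_2 = 9.

5 + 4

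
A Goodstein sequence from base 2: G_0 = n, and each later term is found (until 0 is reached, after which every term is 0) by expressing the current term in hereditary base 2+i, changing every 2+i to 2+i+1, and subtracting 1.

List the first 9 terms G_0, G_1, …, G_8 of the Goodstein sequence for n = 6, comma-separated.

6, 29, 257, 3125, 46655, 98039, 187243, 332147, 555551

base 2: 6 = 2^2 + 2; at 3: 3^3 + 3 = 30; next = 29
base 3: 29 = 3^3 + 2; at 4: 4^4 + 2 = 258; next = 257
base 4: 257 = 4^4 + 1; at 5: 5^5 + 1 = 3126; next = 3125
base 5: 3125 = 5^5; at 6: 6^6 = 46656; next = 46655
base 6: 46655 = 5·6^5 + 5·6^4 + 5·6^3 + 5·6^2 + 5·6 + 5; at 7: 5·7^5 + 5·7^4 + 5·7^3 + 5·7^2 + 5·7 + 5 = 98040; next = 98039
base 7: 98039 = 5·7^5 + 5·7^4 + 5·7^3 + 5·7^2 + 5·7 + 4; at 8: 5·8^5 + 5·8^4 + 5·8^3 + 5·8^2 + 5·8 + 4 = 187244; next = 187243
base 8: 187243 = 5·8^5 + 5·8^4 + 5·8^3 + 5·8^2 + 5·8 + 3; at 9: 5·9^5 + 5·9^4 + 5·9^3 + 5·9^2 + 5·9 + 3 = 332148; next = 332147
base 9: 332147 = 5·9^5 + 5·9^4 + 5·9^3 + 5·9^2 + 5·9 + 2; at 10: 5·10^5 + 5·10^4 + 5·10^3 + 5·10^2 + 5·10 + 2 = 555552; next = 555551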